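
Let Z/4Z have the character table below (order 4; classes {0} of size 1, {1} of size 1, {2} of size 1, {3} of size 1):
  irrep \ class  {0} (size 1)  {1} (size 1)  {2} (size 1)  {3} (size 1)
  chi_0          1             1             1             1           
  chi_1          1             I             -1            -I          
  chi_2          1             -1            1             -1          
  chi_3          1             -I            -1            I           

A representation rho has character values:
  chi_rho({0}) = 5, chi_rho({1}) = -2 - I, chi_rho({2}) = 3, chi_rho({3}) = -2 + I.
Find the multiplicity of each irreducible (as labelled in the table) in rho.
Multiplicities: chi_0: 1, chi_1: 0, chi_2: 3, chi_3: 1.

Argument: Use <chi_rho, chi> = (1/|G|) sum_C |C| * chi_rho(C) * conj(chi(C)) with |G| = 4 for each irreducible chi in the table:
  <chi_rho, chi_0> = (1/4)[1*(5)*conj(1) + 1*(-2 - I)*conj(1) + 1*(3)*conj(1) + 1*(-2 + I)*conj(1)]
      = (1/4)[(5) + (-2 - I) + (3) + (-2 + I)] = 4/4 = 1
  <chi_rho, chi_1> = (1/4)[1*(5)*conj(1) + 1*(-2 - I)*conj(I) + 1*(3)*conj(-1) + 1*(-2 + I)*conj(-I)]
      = (1/4)[(5) + (-1 + 2*I) + (-3) + (-1 - 2*I)] = 0/4 = 0
  <chi_rho, chi_2> = (1/4)[1*(5)*conj(1) + 1*(-2 - I)*conj(-1) + 1*(3)*conj(1) + 1*(-2 + I)*conj(-1)]
      = (1/4)[(5) + (2 + I) + (3) + (2 - I)] = 12/4 = 3
  <chi_rho, chi_3> = (1/4)[1*(5)*conj(1) + 1*(-2 - I)*conj(-I) + 1*(3)*conj(-1) + 1*(-2 + I)*conj(I)]
      = (1/4)[(5) + (1 - 2*I) + (-3) + (1 + 2*I)] = 4/4 = 1
(Exp terms are combined using exp(i*s)*conj(exp(i*t)) = exp(i*(s-t)), and sums of them are collapsed using the identity that for every m > 1 the m distinct m-th roots of unity sum to 0, e.g. 1 + exp(2*I*pi/3) + exp(-2*I*pi/3) = 0.)
Dimension check: dim(rho) = sum (mult * dim) = 1*1 + 0*1 + 3*1 + 1*1 = 5 = chi_rho(e) = 5.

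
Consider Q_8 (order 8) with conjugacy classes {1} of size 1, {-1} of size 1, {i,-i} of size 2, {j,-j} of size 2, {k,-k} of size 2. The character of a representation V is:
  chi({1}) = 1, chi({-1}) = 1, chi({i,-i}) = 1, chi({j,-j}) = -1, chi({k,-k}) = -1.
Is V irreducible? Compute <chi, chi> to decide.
Irreducible: <chi, chi> = 1.

Working: <chi, chi> = (1/|G|) sum_C |C| * |chi(C)|^2 = (1/8)[1*|1|^2 + 1*|1|^2 + 2*|1|^2 + 2*|-1|^2 + 2*|-1|^2]
  = (1/8)[(1) + (1) + (2) + (2) + (2)] = 8/8 = 1.
A character is irreducible iff <chi, chi> = 1, so this representation is irreducible.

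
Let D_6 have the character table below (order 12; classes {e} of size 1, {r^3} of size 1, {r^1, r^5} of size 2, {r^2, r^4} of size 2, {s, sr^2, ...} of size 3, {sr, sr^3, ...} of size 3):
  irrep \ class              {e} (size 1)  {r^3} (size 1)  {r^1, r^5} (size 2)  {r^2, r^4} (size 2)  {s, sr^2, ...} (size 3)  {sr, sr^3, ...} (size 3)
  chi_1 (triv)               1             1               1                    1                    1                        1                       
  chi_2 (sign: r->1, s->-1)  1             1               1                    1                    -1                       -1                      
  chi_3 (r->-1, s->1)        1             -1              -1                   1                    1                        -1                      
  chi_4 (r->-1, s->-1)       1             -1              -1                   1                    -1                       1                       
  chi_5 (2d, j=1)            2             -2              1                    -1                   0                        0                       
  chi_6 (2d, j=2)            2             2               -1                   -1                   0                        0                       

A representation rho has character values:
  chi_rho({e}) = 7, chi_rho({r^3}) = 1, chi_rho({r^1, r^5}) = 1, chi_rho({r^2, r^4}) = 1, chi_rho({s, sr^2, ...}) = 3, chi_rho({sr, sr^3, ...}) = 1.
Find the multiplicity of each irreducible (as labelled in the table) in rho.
Multiplicities: chi_1: 2, chi_2: 0, chi_3: 1, chi_4: 0, chi_5: 1, chi_6: 1.

Reasoning: Use <chi_rho, chi> = (1/|G|) sum_C |C| * chi_rho(C) * conj(chi(C)) with |G| = 12 for each irreducible chi in the table:
  <chi_rho, chi_1> = (1/12)[1*(7)*conj(1) + 1*(1)*conj(1) + 2*(1)*conj(1) + 2*(1)*conj(1) + 3*(3)*conj(1) + 3*(1)*conj(1)]
      = (1/12)[(7) + (1) + (2) + (2) + (9) + (3)] = 24/12 = 2
  <chi_rho, chi_2> = (1/12)[1*(7)*conj(1) + 1*(1)*conj(1) + 2*(1)*conj(1) + 2*(1)*conj(1) + 3*(3)*conj(-1) + 3*(1)*conj(-1)]
      = (1/12)[(7) + (1) + (2) + (2) + (-9) + (-3)] = 0/12 = 0
  <chi_rho, chi_3> = (1/12)[1*(7)*conj(1) + 1*(1)*conj(-1) + 2*(1)*conj(-1) + 2*(1)*conj(1) + 3*(3)*conj(1) + 3*(1)*conj(-1)]
      = (1/12)[(7) + (-1) + (-2) + (2) + (9) + (-3)] = 12/12 = 1
  <chi_rho, chi_4> = (1/12)[1*(7)*conj(1) + 1*(1)*conj(-1) + 2*(1)*conj(-1) + 2*(1)*conj(1) + 3*(3)*conj(-1) + 3*(1)*conj(1)]
      = (1/12)[(7) + (-1) + (-2) + (2) + (-9) + (3)] = 0/12 = 0
  <chi_rho, chi_5> = (1/12)[1*(7)*conj(2) + 1*(1)*conj(-2) + 2*(1)*conj(1) + 2*(1)*conj(-1) + 3*(3)*conj(0) + 3*(1)*conj(0)]
      = (1/12)[(14) + (-2) + (2) + (-2) + (0) + (0)] = 12/12 = 1
  <chi_rho, chi_6> = (1/12)[1*(7)*conj(2) + 1*(1)*conj(2) + 2*(1)*conj(-1) + 2*(1)*conj(-1) + 3*(3)*conj(0) + 3*(1)*conj(0)]
      = (1/12)[(14) + (2) + (-2) + (-2) + (0) + (0)] = 12/12 = 1
Dimension check: dim(rho) = sum (mult * dim) = 2*1 + 0*1 + 1*1 + 0*1 + 1*2 + 1*2 = 7 = chi_rho(e) = 7.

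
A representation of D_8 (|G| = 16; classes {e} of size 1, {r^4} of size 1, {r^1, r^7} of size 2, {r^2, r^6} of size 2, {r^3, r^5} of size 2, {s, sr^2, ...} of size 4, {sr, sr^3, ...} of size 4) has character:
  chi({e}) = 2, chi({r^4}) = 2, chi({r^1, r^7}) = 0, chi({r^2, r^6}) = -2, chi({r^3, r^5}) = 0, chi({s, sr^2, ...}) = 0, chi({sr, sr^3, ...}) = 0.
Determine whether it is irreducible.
Irreducible: <chi, chi> = 1.

Why: <chi, chi> = (1/|G|) sum_C |C| * |chi(C)|^2 = (1/16)[1*|2|^2 + 1*|2|^2 + 2*|0|^2 + 2*|-2|^2 + 2*|0|^2 + 4*|0|^2 + 4*|0|^2]
  = (1/16)[(4) + (4) + (0) + (8) + (0) + (0) + (0)] = 16/16 = 1.
A character is irreducible iff <chi, chi> = 1, so this representation is irreducible.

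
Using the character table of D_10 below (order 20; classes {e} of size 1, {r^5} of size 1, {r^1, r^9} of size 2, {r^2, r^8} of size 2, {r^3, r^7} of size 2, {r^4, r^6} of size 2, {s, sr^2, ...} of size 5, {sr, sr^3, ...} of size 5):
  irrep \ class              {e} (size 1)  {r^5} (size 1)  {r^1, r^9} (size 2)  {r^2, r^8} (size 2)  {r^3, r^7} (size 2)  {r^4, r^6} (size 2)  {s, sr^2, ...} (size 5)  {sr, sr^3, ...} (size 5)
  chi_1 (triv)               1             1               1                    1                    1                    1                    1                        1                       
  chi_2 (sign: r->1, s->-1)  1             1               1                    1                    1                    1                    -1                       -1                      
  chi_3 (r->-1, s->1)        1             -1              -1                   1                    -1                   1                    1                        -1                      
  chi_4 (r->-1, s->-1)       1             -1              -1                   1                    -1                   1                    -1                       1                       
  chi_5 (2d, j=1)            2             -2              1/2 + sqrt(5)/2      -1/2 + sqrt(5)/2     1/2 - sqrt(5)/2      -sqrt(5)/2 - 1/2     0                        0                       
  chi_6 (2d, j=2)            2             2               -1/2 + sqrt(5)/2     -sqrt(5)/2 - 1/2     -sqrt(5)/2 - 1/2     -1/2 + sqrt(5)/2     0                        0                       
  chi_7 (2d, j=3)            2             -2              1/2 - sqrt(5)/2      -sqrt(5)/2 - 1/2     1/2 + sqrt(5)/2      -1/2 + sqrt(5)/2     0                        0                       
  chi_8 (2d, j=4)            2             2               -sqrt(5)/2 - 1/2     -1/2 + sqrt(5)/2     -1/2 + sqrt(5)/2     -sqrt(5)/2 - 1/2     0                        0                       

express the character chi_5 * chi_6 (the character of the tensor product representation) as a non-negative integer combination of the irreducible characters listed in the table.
chi_5 tensor chi_6 = chi_5 + chi_7 (all other irreducibles have multiplicity 0).

Argument: The character of a tensor product is the pointwise product (chi_5 * chi_6)(C) = chi_5(C) * chi_6(C):
  {e}: (2)*(2), {r^5}: (-2)*(2), {r^1, r^9}: (1/2 + sqrt(5)/2)*(-1/2 + sqrt(5)/2), {r^2, r^8}: (-1/2 + sqrt(5)/2)*(-sqrt(5)/2 - 1/2), {r^3, r^7}: (1/2 - sqrt(5)/2)*(-sqrt(5)/2 - 1/2), {r^4, r^6}: (-sqrt(5)/2 - 1/2)*(-1/2 + sqrt(5)/2), {s, sr^2, ...}: (0)*(0), {sr, sr^3, ...}: (0)*(0)
so (chi_5 * chi_6) takes values
  {e} -> 4, {r^5} -> -4, {r^1, r^9} -> 1, {r^2, r^8} -> -1, {r^3, r^7} -> 1, {r^4, r^6} -> -1, {s, sr^2, ...} -> 0, {sr, sr^3, ...} -> 0.
Now take the inner product of this character with each irreducible chi from the table, <chi_5*chi_6, chi> = (1/20) sum_C |C| (chi_5*chi_6)(C) conj(chi(C)):
  <chi_5*chi_6, chi_1> = (1/20)[1*(4)*conj(1) + 1*(-4)*conj(1) + 2*(1)*conj(1) + 2*(-1)*conj(1) + 2*(1)*conj(1) + 2*(-1)*conj(1) + 5*(0)*conj(1) + 5*(0)*conj(1)]
      = (1/20)[(4) + (-4) + (2) + (-2) + (2) + (-2) + (0) + (0)] = 0/20 = 0
  <chi_5*chi_6, chi_2> = (1/20)[1*(4)*conj(1) + 1*(-4)*conj(1) + 2*(1)*conj(1) + 2*(-1)*conj(1) + 2*(1)*conj(1) + 2*(-1)*conj(1) + 5*(0)*conj(-1) + 5*(0)*conj(-1)]
      = (1/20)[(4) + (-4) + (2) + (-2) + (2) + (-2) + (0) + (0)] = 0/20 = 0
  <chi_5*chi_6, chi_3> = (1/20)[1*(4)*conj(1) + 1*(-4)*conj(-1) + 2*(1)*conj(-1) + 2*(-1)*conj(1) + 2*(1)*conj(-1) + 2*(-1)*conj(1) + 5*(0)*conj(1) + 5*(0)*conj(-1)]
      = (1/20)[(4) + (4) + (-2) + (-2) + (-2) + (-2) + (0) + (0)] = 0/20 = 0
  <chi_5*chi_6, chi_4> = (1/20)[1*(4)*conj(1) + 1*(-4)*conj(-1) + 2*(1)*conj(-1) + 2*(-1)*conj(1) + 2*(1)*conj(-1) + 2*(-1)*conj(1) + 5*(0)*conj(-1) + 5*(0)*conj(1)]
      = (1/20)[(4) + (4) + (-2) + (-2) + (-2) + (-2) + (0) + (0)] = 0/20 = 0
  <chi_5*chi_6, chi_5> = (1/20)[1*(4)*conj(2) + 1*(-4)*conj(-2) + 2*(1)*conj(1/2 + sqrt(5)/2) + 2*(-1)*conj(-1/2 + sqrt(5)/2) + 2*(1)*conj(1/2 - sqrt(5)/2) + 2*(-1)*conj(-sqrt(5)/2 - 1/2) + 5*(0)*conj(0) + 5*(0)*conj(0)]
      = (1/20)[(8) + (8) + (1 + sqrt(5)) + (1 - sqrt(5)) + (1 - sqrt(5)) + (1 + sqrt(5)) + (0) + (0)] = 20/20 = 1
  <chi_5*chi_6, chi_6> = (1/20)[1*(4)*conj(2) + 1*(-4)*conj(2) + 2*(1)*conj(-1/2 + sqrt(5)/2) + 2*(-1)*conj(-sqrt(5)/2 - 1/2) + 2*(1)*conj(-sqrt(5)/2 - 1/2) + 2*(-1)*conj(-1/2 + sqrt(5)/2) + 5*(0)*conj(0) + 5*(0)*conj(0)]
      = (1/20)[(8) + (-8) + (-1 + sqrt(5)) + (1 + sqrt(5)) + (-sqrt(5) - 1) + (1 - sqrt(5)) + (0) + (0)] = 0/20 = 0
  <chi_5*chi_6, chi_7> = (1/20)[1*(4)*conj(2) + 1*(-4)*conj(-2) + 2*(1)*conj(1/2 - sqrt(5)/2) + 2*(-1)*conj(-sqrt(5)/2 - 1/2) + 2*(1)*conj(1/2 + sqrt(5)/2) + 2*(-1)*conj(-1/2 + sqrt(5)/2) + 5*(0)*conj(0) + 5*(0)*conj(0)]
      = (1/20)[(8) + (8) + (1 - sqrt(5)) + (1 + sqrt(5)) + (1 + sqrt(5)) + (1 - sqrt(5)) + (0) + (0)] = 20/20 = 1
  <chi_5*chi_6, chi_8> = (1/20)[1*(4)*conj(2) + 1*(-4)*conj(2) + 2*(1)*conj(-sqrt(5)/2 - 1/2) + 2*(-1)*conj(-1/2 + sqrt(5)/2) + 2*(1)*conj(-1/2 + sqrt(5)/2) + 2*(-1)*conj(-sqrt(5)/2 - 1/2) + 5*(0)*conj(0) + 5*(0)*conj(0)]
      = (1/20)[(8) + (-8) + (-sqrt(5) - 1) + (1 - sqrt(5)) + (-1 + sqrt(5)) + (1 + sqrt(5)) + (0) + (0)] = 0/20 = 0
Hence the multiplicities are chi_5: 1, chi_7: 1. Dimension check: dim(chi_5)*dim(chi_6) = 2*2 = 4 and sum (mult * dim) = 1*2 + 1*2 = 4.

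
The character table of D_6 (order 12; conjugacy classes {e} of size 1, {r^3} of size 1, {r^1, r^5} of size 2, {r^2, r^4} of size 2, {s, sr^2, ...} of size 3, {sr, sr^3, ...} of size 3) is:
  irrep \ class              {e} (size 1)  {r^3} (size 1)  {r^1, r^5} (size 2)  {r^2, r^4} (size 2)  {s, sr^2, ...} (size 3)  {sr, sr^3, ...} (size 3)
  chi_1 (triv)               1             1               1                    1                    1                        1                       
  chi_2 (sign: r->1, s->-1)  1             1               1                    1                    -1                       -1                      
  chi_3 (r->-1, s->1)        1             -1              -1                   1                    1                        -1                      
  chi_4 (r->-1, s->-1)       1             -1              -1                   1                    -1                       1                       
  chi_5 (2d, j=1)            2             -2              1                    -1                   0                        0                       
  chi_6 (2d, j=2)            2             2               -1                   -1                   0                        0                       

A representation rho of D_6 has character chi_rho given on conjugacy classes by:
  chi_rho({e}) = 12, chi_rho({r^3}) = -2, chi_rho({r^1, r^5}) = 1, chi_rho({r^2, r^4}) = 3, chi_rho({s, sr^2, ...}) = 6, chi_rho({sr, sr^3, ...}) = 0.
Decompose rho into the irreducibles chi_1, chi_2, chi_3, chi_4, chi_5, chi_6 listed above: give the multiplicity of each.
Multiplicities: chi_1: 3, chi_2: 0, chi_3: 3, chi_4: 0, chi_5: 2, chi_6: 1.

Why: Use <chi_rho, chi> = (1/|G|) sum_C |C| * chi_rho(C) * conj(chi(C)) with |G| = 12 for each irreducible chi in the table:
  <chi_rho, chi_1> = (1/12)[1*(12)*conj(1) + 1*(-2)*conj(1) + 2*(1)*conj(1) + 2*(3)*conj(1) + 3*(6)*conj(1) + 3*(0)*conj(1)]
      = (1/12)[(12) + (-2) + (2) + (6) + (18) + (0)] = 36/12 = 3
  <chi_rho, chi_2> = (1/12)[1*(12)*conj(1) + 1*(-2)*conj(1) + 2*(1)*conj(1) + 2*(3)*conj(1) + 3*(6)*conj(-1) + 3*(0)*conj(-1)]
      = (1/12)[(12) + (-2) + (2) + (6) + (-18) + (0)] = 0/12 = 0
  <chi_rho, chi_3> = (1/12)[1*(12)*conj(1) + 1*(-2)*conj(-1) + 2*(1)*conj(-1) + 2*(3)*conj(1) + 3*(6)*conj(1) + 3*(0)*conj(-1)]
      = (1/12)[(12) + (2) + (-2) + (6) + (18) + (0)] = 36/12 = 3
  <chi_rho, chi_4> = (1/12)[1*(12)*conj(1) + 1*(-2)*conj(-1) + 2*(1)*conj(-1) + 2*(3)*conj(1) + 3*(6)*conj(-1) + 3*(0)*conj(1)]
      = (1/12)[(12) + (2) + (-2) + (6) + (-18) + (0)] = 0/12 = 0
  <chi_rho, chi_5> = (1/12)[1*(12)*conj(2) + 1*(-2)*conj(-2) + 2*(1)*conj(1) + 2*(3)*conj(-1) + 3*(6)*conj(0) + 3*(0)*conj(0)]
      = (1/12)[(24) + (4) + (2) + (-6) + (0) + (0)] = 24/12 = 2
  <chi_rho, chi_6> = (1/12)[1*(12)*conj(2) + 1*(-2)*conj(2) + 2*(1)*conj(-1) + 2*(3)*conj(-1) + 3*(6)*conj(0) + 3*(0)*conj(0)]
      = (1/12)[(24) + (-4) + (-2) + (-6) + (0) + (0)] = 12/12 = 1
Dimension check: dim(rho) = sum (mult * dim) = 3*1 + 0*1 + 3*1 + 0*1 + 2*2 + 1*2 = 12 = chi_rho(e) = 12.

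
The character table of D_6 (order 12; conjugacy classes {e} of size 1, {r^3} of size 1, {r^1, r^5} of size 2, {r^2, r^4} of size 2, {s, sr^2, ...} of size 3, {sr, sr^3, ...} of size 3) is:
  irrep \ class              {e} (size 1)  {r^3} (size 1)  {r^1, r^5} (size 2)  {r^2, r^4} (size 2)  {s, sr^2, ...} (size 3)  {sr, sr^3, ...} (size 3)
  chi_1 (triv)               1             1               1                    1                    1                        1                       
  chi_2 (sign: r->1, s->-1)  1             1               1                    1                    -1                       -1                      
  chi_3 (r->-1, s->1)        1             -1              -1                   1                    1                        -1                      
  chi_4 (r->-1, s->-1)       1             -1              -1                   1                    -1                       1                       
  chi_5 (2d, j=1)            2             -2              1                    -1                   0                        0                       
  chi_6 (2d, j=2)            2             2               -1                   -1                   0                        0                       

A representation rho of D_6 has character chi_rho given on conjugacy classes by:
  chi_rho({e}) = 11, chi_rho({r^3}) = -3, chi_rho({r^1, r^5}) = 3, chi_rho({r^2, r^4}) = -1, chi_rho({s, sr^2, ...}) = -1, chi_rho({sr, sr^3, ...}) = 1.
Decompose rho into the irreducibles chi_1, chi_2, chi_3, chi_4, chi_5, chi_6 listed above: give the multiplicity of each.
Multiplicities: chi_1: 1, chi_2: 1, chi_3: 0, chi_4: 1, chi_5: 3, chi_6: 1.

Solution. Use <chi_rho, chi> = (1/|G|) sum_C |C| * chi_rho(C) * conj(chi(C)) with |G| = 12 for each irreducible chi in the table:
  <chi_rho, chi_1> = (1/12)[1*(11)*conj(1) + 1*(-3)*conj(1) + 2*(3)*conj(1) + 2*(-1)*conj(1) + 3*(-1)*conj(1) + 3*(1)*conj(1)]
      = (1/12)[(11) + (-3) + (6) + (-2) + (-3) + (3)] = 12/12 = 1
  <chi_rho, chi_2> = (1/12)[1*(11)*conj(1) + 1*(-3)*conj(1) + 2*(3)*conj(1) + 2*(-1)*conj(1) + 3*(-1)*conj(-1) + 3*(1)*conj(-1)]
      = (1/12)[(11) + (-3) + (6) + (-2) + (3) + (-3)] = 12/12 = 1
  <chi_rho, chi_3> = (1/12)[1*(11)*conj(1) + 1*(-3)*conj(-1) + 2*(3)*conj(-1) + 2*(-1)*conj(1) + 3*(-1)*conj(1) + 3*(1)*conj(-1)]
      = (1/12)[(11) + (3) + (-6) + (-2) + (-3) + (-3)] = 0/12 = 0
  <chi_rho, chi_4> = (1/12)[1*(11)*conj(1) + 1*(-3)*conj(-1) + 2*(3)*conj(-1) + 2*(-1)*conj(1) + 3*(-1)*conj(-1) + 3*(1)*conj(1)]
      = (1/12)[(11) + (3) + (-6) + (-2) + (3) + (3)] = 12/12 = 1
  <chi_rho, chi_5> = (1/12)[1*(11)*conj(2) + 1*(-3)*conj(-2) + 2*(3)*conj(1) + 2*(-1)*conj(-1) + 3*(-1)*conj(0) + 3*(1)*conj(0)]
      = (1/12)[(22) + (6) + (6) + (2) + (0) + (0)] = 36/12 = 3
  <chi_rho, chi_6> = (1/12)[1*(11)*conj(2) + 1*(-3)*conj(2) + 2*(3)*conj(-1) + 2*(-1)*conj(-1) + 3*(-1)*conj(0) + 3*(1)*conj(0)]
      = (1/12)[(22) + (-6) + (-6) + (2) + (0) + (0)] = 12/12 = 1
Dimension check: dim(rho) = sum (mult * dim) = 1*1 + 1*1 + 0*1 + 1*1 + 3*2 + 1*2 = 11 = chi_rho(e) = 11.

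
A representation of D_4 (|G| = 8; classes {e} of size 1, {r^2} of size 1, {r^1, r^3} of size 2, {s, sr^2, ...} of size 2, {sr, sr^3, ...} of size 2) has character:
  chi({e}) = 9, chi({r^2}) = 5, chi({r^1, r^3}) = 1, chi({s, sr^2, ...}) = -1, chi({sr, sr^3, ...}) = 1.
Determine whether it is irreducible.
Not irreducible (reducible): <chi, chi> = 14 > 1.

Argument: <chi, chi> = (1/|G|) sum_C |C| * |chi(C)|^2 = (1/8)[1*|9|^2 + 1*|5|^2 + 2*|1|^2 + 2*|-1|^2 + 2*|1|^2]
  = (1/8)[(81) + (25) + (2) + (2) + (2)] = 112/8 = 14.
A character is irreducible iff <chi, chi> = 1, so this representation is reducible.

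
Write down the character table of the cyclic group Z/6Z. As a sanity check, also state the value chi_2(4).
Character table of Z/6Z (irreps indexed chi_0,...,chi_5 with chi_k(m) = zeta_6^(k*m), zeta_6 = exp(2*pi*i/6)):
  irrep \ class  {0} (size 1)  {1} (size 1)    {2} (size 1)    {3} (size 1)  {4} (size 1)    {5} (size 1)  
  chi_0          1             1               1               1             1               1             
  chi_1          1             exp(I*pi/3)     exp(2*I*pi/3)   -1            exp(-2*I*pi/3)  exp(-I*pi/3)  
  chi_2          1             exp(2*I*pi/3)   exp(-2*I*pi/3)  1             exp(2*I*pi/3)   exp(-2*I*pi/3)
  chi_3          1             -1              1               -1            1               -1            
  chi_4          1             exp(-2*I*pi/3)  exp(2*I*pi/3)   1             exp(-2*I*pi/3)  exp(2*I*pi/3) 
  chi_5          1             exp(-I*pi/3)    exp(-2*I*pi/3)  -1            exp(2*I*pi/3)   exp(I*pi/3)   

Spot check: chi_2(4) = zeta_6^(2*4) = zeta_6^8 = exp(2*I*pi/3).

Details: Z/6Z is abelian, so all 6 irreducible complex representations are 1-dimensional. They are given by chi_k(m) = zeta_6^(k*m) for k = 0,...,5. Row orthogonality: sum_m chi_k(m) conj(chi_l(m)) = 6 * [k = l].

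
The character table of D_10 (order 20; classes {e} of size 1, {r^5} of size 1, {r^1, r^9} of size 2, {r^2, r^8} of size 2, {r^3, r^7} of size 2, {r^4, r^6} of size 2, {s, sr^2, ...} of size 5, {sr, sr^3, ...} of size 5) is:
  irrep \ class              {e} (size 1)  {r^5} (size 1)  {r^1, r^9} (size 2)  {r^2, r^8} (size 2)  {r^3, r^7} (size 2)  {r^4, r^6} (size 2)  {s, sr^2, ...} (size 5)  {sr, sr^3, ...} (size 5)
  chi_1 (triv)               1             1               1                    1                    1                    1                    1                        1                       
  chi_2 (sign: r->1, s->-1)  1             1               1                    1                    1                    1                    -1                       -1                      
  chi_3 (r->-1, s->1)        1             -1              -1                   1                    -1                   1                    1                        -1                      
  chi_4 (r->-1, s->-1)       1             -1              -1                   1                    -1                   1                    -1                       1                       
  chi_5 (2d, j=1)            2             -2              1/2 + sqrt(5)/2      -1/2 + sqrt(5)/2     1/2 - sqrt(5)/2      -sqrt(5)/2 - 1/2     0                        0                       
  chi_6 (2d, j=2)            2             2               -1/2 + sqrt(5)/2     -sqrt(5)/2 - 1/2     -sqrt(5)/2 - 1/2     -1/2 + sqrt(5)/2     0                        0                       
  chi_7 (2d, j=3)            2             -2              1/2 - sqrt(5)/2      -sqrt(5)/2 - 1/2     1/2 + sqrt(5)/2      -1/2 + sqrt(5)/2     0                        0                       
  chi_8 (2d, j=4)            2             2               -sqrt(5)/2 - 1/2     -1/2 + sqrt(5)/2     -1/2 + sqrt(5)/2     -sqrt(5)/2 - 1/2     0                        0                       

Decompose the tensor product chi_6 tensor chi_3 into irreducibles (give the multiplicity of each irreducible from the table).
chi_6 tensor chi_3 = chi_7 (all other irreducibles have multiplicity 0).

Working: The character of a tensor product is the pointwise product (chi_6 * chi_3)(C) = chi_6(C) * chi_3(C):
  {e}: (2)*(1), {r^5}: (2)*(-1), {r^1, r^9}: (-1/2 + sqrt(5)/2)*(-1), {r^2, r^8}: (-sqrt(5)/2 - 1/2)*(1), {r^3, r^7}: (-sqrt(5)/2 - 1/2)*(-1), {r^4, r^6}: (-1/2 + sqrt(5)/2)*(1), {s, sr^2, ...}: (0)*(1), {sr, sr^3, ...}: (0)*(-1)
so (chi_6 * chi_3) takes values
  {e} -> 2, {r^5} -> -2, {r^1, r^9} -> 1/2 - sqrt(5)/2, {r^2, r^8} -> -sqrt(5)/2 - 1/2, {r^3, r^7} -> 1/2 + sqrt(5)/2, {r^4, r^6} -> -1/2 + sqrt(5)/2, {s, sr^2, ...} -> 0, {sr, sr^3, ...} -> 0.
Now take the inner product of this character with each irreducible chi from the table, <chi_6*chi_3, chi> = (1/20) sum_C |C| (chi_6*chi_3)(C) conj(chi(C)):
  <chi_6*chi_3, chi_1> = (1/20)[1*(2)*conj(1) + 1*(-2)*conj(1) + 2*(1/2 - sqrt(5)/2)*conj(1) + 2*(-sqrt(5)/2 - 1/2)*conj(1) + 2*(1/2 + sqrt(5)/2)*conj(1) + 2*(-1/2 + sqrt(5)/2)*conj(1) + 5*(0)*conj(1) + 5*(0)*conj(1)]
      = (1/20)[(2) + (-2) + (1 - sqrt(5)) + (-sqrt(5) - 1) + (1 + sqrt(5)) + (-1 + sqrt(5)) + (0) + (0)] = 0/20 = 0
  <chi_6*chi_3, chi_2> = (1/20)[1*(2)*conj(1) + 1*(-2)*conj(1) + 2*(1/2 - sqrt(5)/2)*conj(1) + 2*(-sqrt(5)/2 - 1/2)*conj(1) + 2*(1/2 + sqrt(5)/2)*conj(1) + 2*(-1/2 + sqrt(5)/2)*conj(1) + 5*(0)*conj(-1) + 5*(0)*conj(-1)]
      = (1/20)[(2) + (-2) + (1 - sqrt(5)) + (-sqrt(5) - 1) + (1 + sqrt(5)) + (-1 + sqrt(5)) + (0) + (0)] = 0/20 = 0
  <chi_6*chi_3, chi_3> = (1/20)[1*(2)*conj(1) + 1*(-2)*conj(-1) + 2*(1/2 - sqrt(5)/2)*conj(-1) + 2*(-sqrt(5)/2 - 1/2)*conj(1) + 2*(1/2 + sqrt(5)/2)*conj(-1) + 2*(-1/2 + sqrt(5)/2)*conj(1) + 5*(0)*conj(1) + 5*(0)*conj(-1)]
      = (1/20)[(2) + (2) + (-1 + sqrt(5)) + (-sqrt(5) - 1) + (-sqrt(5) - 1) + (-1 + sqrt(5)) + (0) + (0)] = 0/20 = 0
  <chi_6*chi_3, chi_4> = (1/20)[1*(2)*conj(1) + 1*(-2)*conj(-1) + 2*(1/2 - sqrt(5)/2)*conj(-1) + 2*(-sqrt(5)/2 - 1/2)*conj(1) + 2*(1/2 + sqrt(5)/2)*conj(-1) + 2*(-1/2 + sqrt(5)/2)*conj(1) + 5*(0)*conj(-1) + 5*(0)*conj(1)]
      = (1/20)[(2) + (2) + (-1 + sqrt(5)) + (-sqrt(5) - 1) + (-sqrt(5) - 1) + (-1 + sqrt(5)) + (0) + (0)] = 0/20 = 0
  <chi_6*chi_3, chi_5> = (1/20)[1*(2)*conj(2) + 1*(-2)*conj(-2) + 2*(1/2 - sqrt(5)/2)*conj(1/2 + sqrt(5)/2) + 2*(-sqrt(5)/2 - 1/2)*conj(-1/2 + sqrt(5)/2) + 2*(1/2 + sqrt(5)/2)*conj(1/2 - sqrt(5)/2) + 2*(-1/2 + sqrt(5)/2)*conj(-sqrt(5)/2 - 1/2) + 5*(0)*conj(0) + 5*(0)*conj(0)]
      = (1/20)[(4) + (4) + (-2) + (-2) + (-2) + (-2) + (0) + (0)] = 0/20 = 0
  <chi_6*chi_3, chi_6> = (1/20)[1*(2)*conj(2) + 1*(-2)*conj(2) + 2*(1/2 - sqrt(5)/2)*conj(-1/2 + sqrt(5)/2) + 2*(-sqrt(5)/2 - 1/2)*conj(-sqrt(5)/2 - 1/2) + 2*(1/2 + sqrt(5)/2)*conj(-sqrt(5)/2 - 1/2) + 2*(-1/2 + sqrt(5)/2)*conj(-1/2 + sqrt(5)/2) + 5*(0)*conj(0) + 5*(0)*conj(0)]
      = (1/20)[(4) + (-4) + (-3 + sqrt(5)) + (sqrt(5) + 3) + (-3 - sqrt(5)) + (3 - sqrt(5)) + (0) + (0)] = 0/20 = 0
  <chi_6*chi_3, chi_7> = (1/20)[1*(2)*conj(2) + 1*(-2)*conj(-2) + 2*(1/2 - sqrt(5)/2)*conj(1/2 - sqrt(5)/2) + 2*(-sqrt(5)/2 - 1/2)*conj(-sqrt(5)/2 - 1/2) + 2*(1/2 + sqrt(5)/2)*conj(1/2 + sqrt(5)/2) + 2*(-1/2 + sqrt(5)/2)*conj(-1/2 + sqrt(5)/2) + 5*(0)*conj(0) + 5*(0)*conj(0)]
      = (1/20)[(4) + (4) + (3 - sqrt(5)) + (sqrt(5) + 3) + (sqrt(5) + 3) + (3 - sqrt(5)) + (0) + (0)] = 20/20 = 1
  <chi_6*chi_3, chi_8> = (1/20)[1*(2)*conj(2) + 1*(-2)*conj(2) + 2*(1/2 - sqrt(5)/2)*conj(-sqrt(5)/2 - 1/2) + 2*(-sqrt(5)/2 - 1/2)*conj(-1/2 + sqrt(5)/2) + 2*(1/2 + sqrt(5)/2)*conj(-1/2 + sqrt(5)/2) + 2*(-1/2 + sqrt(5)/2)*conj(-sqrt(5)/2 - 1/2) + 5*(0)*conj(0) + 5*(0)*conj(0)]
      = (1/20)[(4) + (-4) + (2) + (-2) + (2) + (-2) + (0) + (0)] = 0/20 = 0
Hence the multiplicities are chi_7: 1. Dimension check: dim(chi_6)*dim(chi_3) = 2*1 = 2 and sum (mult * dim) = 1*2 = 2.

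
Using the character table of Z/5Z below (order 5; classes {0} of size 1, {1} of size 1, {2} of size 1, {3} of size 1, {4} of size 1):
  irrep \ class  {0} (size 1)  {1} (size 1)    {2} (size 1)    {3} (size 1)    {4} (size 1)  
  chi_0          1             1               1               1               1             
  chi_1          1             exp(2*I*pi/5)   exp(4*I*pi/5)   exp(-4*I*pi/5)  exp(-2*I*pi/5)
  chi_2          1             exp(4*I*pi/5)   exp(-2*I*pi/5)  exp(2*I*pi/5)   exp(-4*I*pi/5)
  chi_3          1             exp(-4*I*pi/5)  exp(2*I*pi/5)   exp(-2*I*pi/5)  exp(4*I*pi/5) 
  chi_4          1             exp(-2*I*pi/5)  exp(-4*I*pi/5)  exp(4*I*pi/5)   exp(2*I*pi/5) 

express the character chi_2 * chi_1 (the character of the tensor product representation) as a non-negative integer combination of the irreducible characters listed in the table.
chi_2 tensor chi_1 = chi_3 (all other irreducibles have multiplicity 0).

Proof sketch: The character of a tensor product is the pointwise product (chi_2 * chi_1)(C) = chi_2(C) * chi_1(C):
  {0}: (1)*(1), {1}: (exp(4*I*pi/5))*(exp(2*I*pi/5)), {2}: (exp(-2*I*pi/5))*(exp(4*I*pi/5)), {3}: (exp(2*I*pi/5))*(exp(-4*I*pi/5)), {4}: (exp(-4*I*pi/5))*(exp(-2*I*pi/5))
so (chi_2 * chi_1) takes values
  {0} -> 1, {1} -> exp(-4*I*pi/5), {2} -> exp(2*I*pi/5), {3} -> exp(-2*I*pi/5), {4} -> exp(4*I*pi/5).
Now take the inner product of this character with each irreducible chi from the table, <chi_2*chi_1, chi> = (1/5) sum_C |C| (chi_2*chi_1)(C) conj(chi(C)):
  <chi_2*chi_1, chi_0> = (1/5)[1*(1)*conj(1) + 1*(exp(-4*I*pi/5))*conj(1) + 1*(exp(2*I*pi/5))*conj(1) + 1*(exp(-2*I*pi/5))*conj(1) + 1*(exp(4*I*pi/5))*conj(1)]
      = (1/5)[(1) + (exp(-4*I*pi/5)) + (exp(2*I*pi/5)) + (exp(-2*I*pi/5)) + (exp(4*I*pi/5))] = 0/5 = 0
  <chi_2*chi_1, chi_1> = (1/5)[1*(1)*conj(1) + 1*(exp(-4*I*pi/5))*conj(exp(2*I*pi/5)) + 1*(exp(2*I*pi/5))*conj(exp(4*I*pi/5)) + 1*(exp(-2*I*pi/5))*conj(exp(-4*I*pi/5)) + 1*(exp(4*I*pi/5))*conj(exp(-2*I*pi/5))]
      = (1/5)[(1) + (exp(4*I*pi/5)) + (exp(-2*I*pi/5)) + (exp(2*I*pi/5)) + (exp(-4*I*pi/5))] = 0/5 = 0
  <chi_2*chi_1, chi_2> = (1/5)[1*(1)*conj(1) + 1*(exp(-4*I*pi/5))*conj(exp(4*I*pi/5)) + 1*(exp(2*I*pi/5))*conj(exp(-2*I*pi/5)) + 1*(exp(-2*I*pi/5))*conj(exp(2*I*pi/5)) + 1*(exp(4*I*pi/5))*conj(exp(-4*I*pi/5))]
      = (1/5)[(1) + (exp(2*I*pi/5)) + (exp(4*I*pi/5)) + (exp(-4*I*pi/5)) + (exp(-2*I*pi/5))] = 0/5 = 0
  <chi_2*chi_1, chi_3> = (1/5)[1*(1)*conj(1) + 1*(exp(-4*I*pi/5))*conj(exp(-4*I*pi/5)) + 1*(exp(2*I*pi/5))*conj(exp(2*I*pi/5)) + 1*(exp(-2*I*pi/5))*conj(exp(-2*I*pi/5)) + 1*(exp(4*I*pi/5))*conj(exp(4*I*pi/5))]
      = (1/5)[(1) + (1) + (1) + (1) + (1)] = 5/5 = 1
  <chi_2*chi_1, chi_4> = (1/5)[1*(1)*conj(1) + 1*(exp(-4*I*pi/5))*conj(exp(-2*I*pi/5)) + 1*(exp(2*I*pi/5))*conj(exp(-4*I*pi/5)) + 1*(exp(-2*I*pi/5))*conj(exp(4*I*pi/5)) + 1*(exp(4*I*pi/5))*conj(exp(2*I*pi/5))]
      = (1/5)[(1) + (exp(-2*I*pi/5)) + (exp(-4*I*pi/5)) + (exp(4*I*pi/5)) + (exp(2*I*pi/5))] = 0/5 = 0
(Exp terms are combined using exp(i*s)*conj(exp(i*t)) = exp(i*(s-t)), and sums of them are collapsed using the identity that for every m > 1 the m distinct m-th roots of unity sum to 0, e.g. 1 + exp(2*I*pi/3) + exp(-2*I*pi/3) = 0.)
Hence the multiplicities are chi_3: 1. Dimension check: dim(chi_2)*dim(chi_1) = 1*1 = 1 and sum (mult * dim) = 1*1 = 1.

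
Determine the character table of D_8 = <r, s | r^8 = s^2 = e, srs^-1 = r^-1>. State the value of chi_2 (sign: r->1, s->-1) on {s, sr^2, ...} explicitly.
Conjugacy classes: {e} of size 1, {r^4} of size 1, {r^1, r^7} of size 2, {r^2, r^6} of size 2, {r^3, r^5} of size 2, {s, sr^2, ...} of size 4, {sr, sr^3, ...} of size 4.
Character table:
  irrep \ class              {e} (size 1)  {r^4} (size 1)  {r^1, r^7} (size 2)  {r^2, r^6} (size 2)  {r^3, r^5} (size 2)  {s, sr^2, ...} (size 4)  {sr, sr^3, ...} (size 4)
  chi_1 (triv)               1             1               1                    1                    1                    1                        1                       
  chi_2 (sign: r->1, s->-1)  1             1               1                    1                    1                    -1                       -1                      
  chi_3 (r->-1, s->1)        1             1               -1                   1                    -1                   1                        -1                      
  chi_4 (r->-1, s->-1)       1             1               -1                   1                    -1                   -1                       1                       
  chi_5 (2d, j=1)            2             -2              sqrt(2)              0                    -sqrt(2)             0                        0                       
  chi_6 (2d, j=2)            2             2               0                    -2                   0                    0                        0                       
  chi_7 (2d, j=3)            2             -2              -sqrt(2)             0                    sqrt(2)              0                        0                       

Spot check: chi_2 (sign: r->1, s->-1) on {s, sr^2, ...} = -1.

Explanation: D_8 has order 2*8 = 16 with 7 conjugacy classes, hence 7 irreducibles. Sum of squared dims 1 + 1 + 1 + 1 + 4 + 4 + 4 = 16 = |G|. Linear characters come from the abelianisation; the 2-dimensional irreps have character r^k -> 2*cos(2*pi*j*k/8), reflections -> 0.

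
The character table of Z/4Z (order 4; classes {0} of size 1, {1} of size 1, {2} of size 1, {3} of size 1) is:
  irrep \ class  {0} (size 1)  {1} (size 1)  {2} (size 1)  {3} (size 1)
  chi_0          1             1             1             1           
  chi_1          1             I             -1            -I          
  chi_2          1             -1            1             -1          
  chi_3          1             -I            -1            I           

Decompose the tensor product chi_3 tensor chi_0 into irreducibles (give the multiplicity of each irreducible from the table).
chi_3 tensor chi_0 = chi_3 (all other irreducibles have multiplicity 0).

Details: The character of a tensor product is the pointwise product (chi_3 * chi_0)(C) = chi_3(C) * chi_0(C):
  {0}: (1)*(1), {1}: (-I)*(1), {2}: (-1)*(1), {3}: (I)*(1)
so (chi_3 * chi_0) takes values
  {0} -> 1, {1} -> -I, {2} -> -1, {3} -> I.
Now take the inner product of this character with each irreducible chi from the table, <chi_3*chi_0, chi> = (1/4) sum_C |C| (chi_3*chi_0)(C) conj(chi(C)):
  <chi_3*chi_0, chi_0> = (1/4)[1*(1)*conj(1) + 1*(-I)*conj(1) + 1*(-1)*conj(1) + 1*(I)*conj(1)]
      = (1/4)[(1) + (-I) + (-1) + (I)] = 0/4 = 0
  <chi_3*chi_0, chi_1> = (1/4)[1*(1)*conj(1) + 1*(-I)*conj(I) + 1*(-1)*conj(-1) + 1*(I)*conj(-I)]
      = (1/4)[(1) + (-1) + (1) + (-1)] = 0/4 = 0
  <chi_3*chi_0, chi_2> = (1/4)[1*(1)*conj(1) + 1*(-I)*conj(-1) + 1*(-1)*conj(1) + 1*(I)*conj(-1)]
      = (1/4)[(1) + (I) + (-1) + (-I)] = 0/4 = 0
  <chi_3*chi_0, chi_3> = (1/4)[1*(1)*conj(1) + 1*(-I)*conj(-I) + 1*(-1)*conj(-1) + 1*(I)*conj(I)]
      = (1/4)[(1) + (1) + (1) + (1)] = 4/4 = 1
(Exp terms are combined using exp(i*s)*conj(exp(i*t)) = exp(i*(s-t)), and sums of them are collapsed using the identity that for every m > 1 the m distinct m-th roots of unity sum to 0, e.g. 1 + exp(2*I*pi/3) + exp(-2*I*pi/3) = 0.)
Hence the multiplicities are chi_3: 1. Dimension check: dim(chi_3)*dim(chi_0) = 1*1 = 1 and sum (mult * dim) = 1*1 = 1.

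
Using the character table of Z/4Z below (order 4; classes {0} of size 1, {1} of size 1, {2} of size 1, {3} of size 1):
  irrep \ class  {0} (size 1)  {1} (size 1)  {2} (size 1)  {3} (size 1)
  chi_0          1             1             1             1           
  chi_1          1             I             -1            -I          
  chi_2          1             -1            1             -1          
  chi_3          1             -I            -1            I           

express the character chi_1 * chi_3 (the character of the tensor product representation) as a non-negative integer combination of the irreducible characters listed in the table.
chi_1 tensor chi_3 = chi_0 (all other irreducibles have multiplicity 0).

Working: The character of a tensor product is the pointwise product (chi_1 * chi_3)(C) = chi_1(C) * chi_3(C):
  {0}: (1)*(1), {1}: (I)*(-I), {2}: (-1)*(-1), {3}: (-I)*(I)
so (chi_1 * chi_3) takes values
  {0} -> 1, {1} -> 1, {2} -> 1, {3} -> 1.
Now take the inner product of this character with each irreducible chi from the table, <chi_1*chi_3, chi> = (1/4) sum_C |C| (chi_1*chi_3)(C) conj(chi(C)):
  <chi_1*chi_3, chi_0> = (1/4)[1*(1)*conj(1) + 1*(1)*conj(1) + 1*(1)*conj(1) + 1*(1)*conj(1)]
      = (1/4)[(1) + (1) + (1) + (1)] = 4/4 = 1
  <chi_1*chi_3, chi_1> = (1/4)[1*(1)*conj(1) + 1*(1)*conj(I) + 1*(1)*conj(-1) + 1*(1)*conj(-I)]
      = (1/4)[(1) + (-I) + (-1) + (I)] = 0/4 = 0
  <chi_1*chi_3, chi_2> = (1/4)[1*(1)*conj(1) + 1*(1)*conj(-1) + 1*(1)*conj(1) + 1*(1)*conj(-1)]
      = (1/4)[(1) + (-1) + (1) + (-1)] = 0/4 = 0
  <chi_1*chi_3, chi_3> = (1/4)[1*(1)*conj(1) + 1*(1)*conj(-I) + 1*(1)*conj(-1) + 1*(1)*conj(I)]
      = (1/4)[(1) + (I) + (-1) + (-I)] = 0/4 = 0
(Exp terms are combined using exp(i*s)*conj(exp(i*t)) = exp(i*(s-t)), and sums of them are collapsed using the identity that for every m > 1 the m distinct m-th roots of unity sum to 0, e.g. 1 + exp(2*I*pi/3) + exp(-2*I*pi/3) = 0.)
Hence the multiplicities are chi_0: 1. Dimension check: dim(chi_1)*dim(chi_3) = 1*1 = 1 and sum (mult * dim) = 1*1 = 1.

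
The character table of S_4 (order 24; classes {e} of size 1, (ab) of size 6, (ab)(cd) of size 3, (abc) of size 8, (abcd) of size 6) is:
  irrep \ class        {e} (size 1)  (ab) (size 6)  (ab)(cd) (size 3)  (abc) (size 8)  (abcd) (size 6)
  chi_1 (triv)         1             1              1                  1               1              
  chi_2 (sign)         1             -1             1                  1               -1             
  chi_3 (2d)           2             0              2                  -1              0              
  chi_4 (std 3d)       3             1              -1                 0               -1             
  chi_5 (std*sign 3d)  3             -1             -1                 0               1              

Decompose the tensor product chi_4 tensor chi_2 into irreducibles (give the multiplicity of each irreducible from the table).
chi_4 tensor chi_2 = chi_5 (all other irreducibles have multiplicity 0).

Solution. The character of a tensor product is the pointwise product (chi_4 * chi_2)(C) = chi_4(C) * chi_2(C):
  {e}: (3)*(1), (ab): (1)*(-1), (ab)(cd): (-1)*(1), (abc): (0)*(1), (abcd): (-1)*(-1)
so (chi_4 * chi_2) takes values
  {e} -> 3, (ab) -> -1, (ab)(cd) -> -1, (abc) -> 0, (abcd) -> 1.
Now take the inner product of this character with each irreducible chi from the table, <chi_4*chi_2, chi> = (1/24) sum_C |C| (chi_4*chi_2)(C) conj(chi(C)):
  <chi_4*chi_2, chi_1> = (1/24)[1*(3)*conj(1) + 6*(-1)*conj(1) + 3*(-1)*conj(1) + 8*(0)*conj(1) + 6*(1)*conj(1)]
      = (1/24)[(3) + (-6) + (-3) + (0) + (6)] = 0/24 = 0
  <chi_4*chi_2, chi_2> = (1/24)[1*(3)*conj(1) + 6*(-1)*conj(-1) + 3*(-1)*conj(1) + 8*(0)*conj(1) + 6*(1)*conj(-1)]
      = (1/24)[(3) + (6) + (-3) + (0) + (-6)] = 0/24 = 0
  <chi_4*chi_2, chi_3> = (1/24)[1*(3)*conj(2) + 6*(-1)*conj(0) + 3*(-1)*conj(2) + 8*(0)*conj(-1) + 6*(1)*conj(0)]
      = (1/24)[(6) + (0) + (-6) + (0) + (0)] = 0/24 = 0
  <chi_4*chi_2, chi_4> = (1/24)[1*(3)*conj(3) + 6*(-1)*conj(1) + 3*(-1)*conj(-1) + 8*(0)*conj(0) + 6*(1)*conj(-1)]
      = (1/24)[(9) + (-6) + (3) + (0) + (-6)] = 0/24 = 0
  <chi_4*chi_2, chi_5> = (1/24)[1*(3)*conj(3) + 6*(-1)*conj(-1) + 3*(-1)*conj(-1) + 8*(0)*conj(0) + 6*(1)*conj(1)]
      = (1/24)[(9) + (6) + (3) + (0) + (6)] = 24/24 = 1
Hence the multiplicities are chi_5: 1. Dimension check: dim(chi_4)*dim(chi_2) = 3*1 = 3 and sum (mult * dim) = 1*3 = 3.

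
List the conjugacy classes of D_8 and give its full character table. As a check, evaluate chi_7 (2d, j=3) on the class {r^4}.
Conjugacy classes: {e} of size 1, {r^4} of size 1, {r^1, r^7} of size 2, {r^2, r^6} of size 2, {r^3, r^5} of size 2, {s, sr^2, ...} of size 4, {sr, sr^3, ...} of size 4.
Character table:
  irrep \ class              {e} (size 1)  {r^4} (size 1)  {r^1, r^7} (size 2)  {r^2, r^6} (size 2)  {r^3, r^5} (size 2)  {s, sr^2, ...} (size 4)  {sr, sr^3, ...} (size 4)
  chi_1 (triv)               1             1               1                    1                    1                    1                        1                       
  chi_2 (sign: r->1, s->-1)  1             1               1                    1                    1                    -1                       -1                      
  chi_3 (r->-1, s->1)        1             1               -1                   1                    -1                   1                        -1                      
  chi_4 (r->-1, s->-1)       1             1               -1                   1                    -1                   -1                       1                       
  chi_5 (2d, j=1)            2             -2              sqrt(2)              0                    -sqrt(2)             0                        0                       
  chi_6 (2d, j=2)            2             2               0                    -2                   0                    0                        0                       
  chi_7 (2d, j=3)            2             -2              -sqrt(2)             0                    sqrt(2)              0                        0                       

Spot check: chi_7 (2d, j=3) on {r^4} = -2.

Argument: D_8 has order 2*8 = 16 with 7 conjugacy classes, hence 7 irreducibles. Sum of squared dims 1 + 1 + 1 + 1 + 4 + 4 + 4 = 16 = |G|. Linear characters come from the abelianisation; the 2-dimensional irreps have character r^k -> 2*cos(2*pi*j*k/8), reflections -> 0.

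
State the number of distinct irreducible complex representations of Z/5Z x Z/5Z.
25

Working: The number of irreducible complex representations of a finite group equals its number of conjugacy classes. Z/5Z x Z/5Z is abelian of order 25, so every element is its own conjugacy class: 25 classes, so Z/5Z x Z/5Z (order 25) has exactly 25 irreducible complex representations.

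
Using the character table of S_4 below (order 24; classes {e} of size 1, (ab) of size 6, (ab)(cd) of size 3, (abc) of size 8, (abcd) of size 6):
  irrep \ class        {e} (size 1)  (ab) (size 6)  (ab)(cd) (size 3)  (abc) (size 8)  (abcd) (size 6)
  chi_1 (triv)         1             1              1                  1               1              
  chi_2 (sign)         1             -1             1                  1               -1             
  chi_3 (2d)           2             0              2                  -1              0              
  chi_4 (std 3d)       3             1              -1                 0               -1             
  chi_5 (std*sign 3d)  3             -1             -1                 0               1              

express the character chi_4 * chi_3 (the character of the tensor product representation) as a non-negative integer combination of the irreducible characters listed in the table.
chi_4 tensor chi_3 = chi_4 + chi_5 (all other irreducibles have multiplicity 0).

Details: The character of a tensor product is the pointwise product (chi_4 * chi_3)(C) = chi_4(C) * chi_3(C):
  {e}: (3)*(2), (ab): (1)*(0), (ab)(cd): (-1)*(2), (abc): (0)*(-1), (abcd): (-1)*(0)
so (chi_4 * chi_3) takes values
  {e} -> 6, (ab) -> 0, (ab)(cd) -> -2, (abc) -> 0, (abcd) -> 0.
Now take the inner product of this character with each irreducible chi from the table, <chi_4*chi_3, chi> = (1/24) sum_C |C| (chi_4*chi_3)(C) conj(chi(C)):
  <chi_4*chi_3, chi_1> = (1/24)[1*(6)*conj(1) + 6*(0)*conj(1) + 3*(-2)*conj(1) + 8*(0)*conj(1) + 6*(0)*conj(1)]
      = (1/24)[(6) + (0) + (-6) + (0) + (0)] = 0/24 = 0
  <chi_4*chi_3, chi_2> = (1/24)[1*(6)*conj(1) + 6*(0)*conj(-1) + 3*(-2)*conj(1) + 8*(0)*conj(1) + 6*(0)*conj(-1)]
      = (1/24)[(6) + (0) + (-6) + (0) + (0)] = 0/24 = 0
  <chi_4*chi_3, chi_3> = (1/24)[1*(6)*conj(2) + 6*(0)*conj(0) + 3*(-2)*conj(2) + 8*(0)*conj(-1) + 6*(0)*conj(0)]
      = (1/24)[(12) + (0) + (-12) + (0) + (0)] = 0/24 = 0
  <chi_4*chi_3, chi_4> = (1/24)[1*(6)*conj(3) + 6*(0)*conj(1) + 3*(-2)*conj(-1) + 8*(0)*conj(0) + 6*(0)*conj(-1)]
      = (1/24)[(18) + (0) + (6) + (0) + (0)] = 24/24 = 1
  <chi_4*chi_3, chi_5> = (1/24)[1*(6)*conj(3) + 6*(0)*conj(-1) + 3*(-2)*conj(-1) + 8*(0)*conj(0) + 6*(0)*conj(1)]
      = (1/24)[(18) + (0) + (6) + (0) + (0)] = 24/24 = 1
Hence the multiplicities are chi_4: 1, chi_5: 1. Dimension check: dim(chi_4)*dim(chi_3) = 3*2 = 6 and sum (mult * dim) = 1*3 + 1*3 = 6.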